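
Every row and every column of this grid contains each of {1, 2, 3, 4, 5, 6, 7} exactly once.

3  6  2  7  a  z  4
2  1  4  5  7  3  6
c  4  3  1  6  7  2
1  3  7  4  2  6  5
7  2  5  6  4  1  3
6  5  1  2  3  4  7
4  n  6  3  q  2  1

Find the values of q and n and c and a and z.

For row 7, column 2: column 2 already has {1, 2, 3, 4, 5, 6}; that leaves 7.
At (row 3, col 1): row 3 already has {1, 2, 3, 4, 6, 7}, so the value is 5.
At (row 7, col 5): row 7 already has {1, 2, 3, 4, 6, 7}, so the value is 5.
At (row 1, col 5): column 5 already has {2, 3, 4, 5, 6, 7}, so the value is 1.
Cell (1,6): row 1 already has {1, 2, 3, 4, 6, 7} → 5.

q = 5, n = 7, c = 5, a = 1, z = 5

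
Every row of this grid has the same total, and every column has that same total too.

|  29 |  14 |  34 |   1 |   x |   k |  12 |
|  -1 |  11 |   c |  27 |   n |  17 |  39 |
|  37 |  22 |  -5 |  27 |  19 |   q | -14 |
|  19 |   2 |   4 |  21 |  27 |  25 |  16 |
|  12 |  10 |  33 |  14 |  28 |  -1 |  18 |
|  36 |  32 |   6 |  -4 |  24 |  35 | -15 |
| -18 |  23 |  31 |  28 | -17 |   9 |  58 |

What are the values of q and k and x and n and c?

Rows 4 and 5 both sum to 114, so that's the common total.
Column 3 has 34 − 5 + 4 + 33 + 6 + 31 = 103; the blank must be 114 − 103 = 11.
Row 2 has -1 + 11 + 11 + 27 + 17 + 39 = 104; the blank must be 114 − 104 = 10.
Column 5 has 10 + 19 + 27 + 28 + 24 − 17 = 91; the blank must be 114 − 91 = 23.
Row 1 has 29 + 14 + 34 + 1 + 23 + 12 = 113; the blank must be 114 − 113 = 1.
Row 3 has 37 + 22 − 5 + 27 + 19 − 14 = 86; the blank must be 114 − 86 = 28.

q = 28, k = 1, x = 23, n = 10, c = 11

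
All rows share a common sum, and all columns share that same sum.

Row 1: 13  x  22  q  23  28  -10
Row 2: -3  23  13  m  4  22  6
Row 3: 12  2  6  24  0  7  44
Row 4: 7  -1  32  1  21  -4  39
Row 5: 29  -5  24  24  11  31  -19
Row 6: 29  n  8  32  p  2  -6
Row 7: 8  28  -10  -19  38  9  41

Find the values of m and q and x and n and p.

m = 30, q = 3, x = 16, n = 32, p = -2

Rows 3 and 4 both sum to 95, so that's the common total.
Column 5: 23 + 4 + 0 + 21 + 11 + 38 = 97, so its missing entry is 95 − 97 = -2.
Row 6: 29 + 8 + 32 − 2 + 2 − 6 = 63, so its missing entry is 95 − 63 = 32.
Column 2: 23 + 2 − 1 − 5 + 32 + 28 = 79, so its missing entry is 95 − 79 = 16.
Row 1: 13 + 16 + 22 + 23 + 28 − 10 = 92, so its missing entry is 95 − 92 = 3.
Row 2: -3 + 23 + 13 + 4 + 22 + 6 = 65, so its missing entry is 95 − 65 = 30.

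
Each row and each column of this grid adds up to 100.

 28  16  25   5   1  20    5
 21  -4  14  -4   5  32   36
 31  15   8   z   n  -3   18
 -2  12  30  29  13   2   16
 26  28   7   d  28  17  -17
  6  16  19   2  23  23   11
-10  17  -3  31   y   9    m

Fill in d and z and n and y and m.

d = 11, z = 26, n = 5, y = 25, m = 31

Row 5 has 26 + 28 + 7 + 28 + 17 − 17 = 89; the blank must be 100 − 89 = 11.
Column 4 has 5 − 4 + 29 + 11 + 2 + 31 = 74; the blank must be 100 − 74 = 26.
Row 3 has 31 + 15 + 8 + 26 − 3 + 18 = 95; the blank must be 100 − 95 = 5.
Column 5 has 1 + 5 + 5 + 13 + 28 + 23 = 75; the blank must be 100 − 75 = 25.
Row 7 has -10 + 17 − 3 + 31 + 25 + 9 = 69; the blank must be 100 − 69 = 31.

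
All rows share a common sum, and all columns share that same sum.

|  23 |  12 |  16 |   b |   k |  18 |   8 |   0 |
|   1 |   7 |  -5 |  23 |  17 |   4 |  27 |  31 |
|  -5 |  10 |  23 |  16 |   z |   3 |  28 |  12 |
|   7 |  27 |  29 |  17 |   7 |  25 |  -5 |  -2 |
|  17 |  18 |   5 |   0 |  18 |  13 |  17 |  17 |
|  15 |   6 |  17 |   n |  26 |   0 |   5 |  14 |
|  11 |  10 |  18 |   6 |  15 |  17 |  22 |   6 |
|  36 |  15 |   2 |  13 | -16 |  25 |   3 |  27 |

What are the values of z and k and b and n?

z = 18, k = 20, b = 8, n = 22

Rows 2 and 4 both sum to 105, so that's the common total.
Row 6 has 15 + 6 + 17 + 26 + 0 + 5 + 14 = 83; the blank must be 105 − 83 = 22.
Row 3 has -5 + 10 + 23 + 16 + 3 + 28 + 12 = 87; the blank must be 105 − 87 = 18.
Column 4 has 23 + 16 + 17 + 0 + 22 + 6 + 13 = 97; the blank must be 105 − 97 = 8.
Row 1 has 23 + 12 + 16 + 8 + 18 + 8 + 0 = 85; the blank must be 105 − 85 = 20.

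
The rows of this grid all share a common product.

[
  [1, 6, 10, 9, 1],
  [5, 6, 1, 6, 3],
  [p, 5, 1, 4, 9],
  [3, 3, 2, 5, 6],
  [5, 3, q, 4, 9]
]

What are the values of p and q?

p = 3, q = 1

Rows 1 and 2 each multiply to 540, so every row has product 540.
Row 3: 5×1×4×9 = 180, so the missing entry is 540 ÷ 180 = 3.
Row 5: 5×3×4×9 = 540, so the missing entry is 540 ÷ 540 = 1.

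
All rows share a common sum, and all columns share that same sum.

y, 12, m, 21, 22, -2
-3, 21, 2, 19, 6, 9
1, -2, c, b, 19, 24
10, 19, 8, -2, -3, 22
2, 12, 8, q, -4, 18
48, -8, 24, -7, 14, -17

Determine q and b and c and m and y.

Rows 2 and 4 both sum to 54, so that's the common total.
Column 1 has -3 + 1 + 10 + 2 + 48 = 58; the blank must be 54 − 58 = -4.
Row 5 has 2 + 12 + 8 − 4 + 18 = 36; the blank must be 54 − 36 = 18.
Column 4 has 21 + 19 − 2 + 18 − 7 = 49; the blank must be 54 − 49 = 5.
Row 1 has -4 + 12 + 21 + 22 − 2 = 49; the blank must be 54 − 49 = 5.
Row 3 has 1 − 2 + 5 + 19 + 24 = 47; the blank must be 54 − 47 = 7.

q = 18, b = 5, c = 7, m = 5, y = -4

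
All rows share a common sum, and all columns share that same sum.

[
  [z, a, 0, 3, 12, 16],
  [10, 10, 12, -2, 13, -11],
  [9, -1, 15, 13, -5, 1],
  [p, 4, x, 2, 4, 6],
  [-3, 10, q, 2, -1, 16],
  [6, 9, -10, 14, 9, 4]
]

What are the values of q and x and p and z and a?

Rows 2 and 3 both sum to 32, so that's the common total.
Column 2: 10 − 1 + 4 + 10 + 9 = 32, so its missing entry is 32 − 32 = 0.
Row 1: 0 + 0 + 3 + 12 + 16 = 31, so its missing entry is 32 − 31 = 1.
Row 5: -3 + 10 + 2 − 1 + 16 = 24, so its missing entry is 32 − 24 = 8.
Column 1: 1 + 10 + 9 − 3 + 6 = 23, so its missing entry is 32 − 23 = 9.
Row 4: 9 + 4 + 2 + 4 + 6 = 25, so its missing entry is 32 − 25 = 7.

q = 8, x = 7, p = 9, z = 1, a = 0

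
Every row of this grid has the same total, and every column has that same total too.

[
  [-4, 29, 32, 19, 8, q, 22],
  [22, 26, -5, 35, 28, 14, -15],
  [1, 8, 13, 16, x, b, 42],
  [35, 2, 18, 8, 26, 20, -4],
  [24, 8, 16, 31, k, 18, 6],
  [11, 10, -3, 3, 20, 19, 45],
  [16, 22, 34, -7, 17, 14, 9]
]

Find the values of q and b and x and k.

q = -1, b = 21, x = 4, k = 2

Rows 2 and 4 both sum to 105, so that's the common total.
Row 5: 24 + 8 + 16 + 31 + 18 + 6 = 103, so its missing entry is 105 − 103 = 2.
Column 5: 8 + 28 + 26 + 2 + 20 + 17 = 101, so its missing entry is 105 − 101 = 4.
Row 3: 1 + 8 + 13 + 16 + 4 + 42 = 84, so its missing entry is 105 − 84 = 21.
Row 1: -4 + 29 + 32 + 19 + 8 + 22 = 106, so its missing entry is 105 − 106 = -1.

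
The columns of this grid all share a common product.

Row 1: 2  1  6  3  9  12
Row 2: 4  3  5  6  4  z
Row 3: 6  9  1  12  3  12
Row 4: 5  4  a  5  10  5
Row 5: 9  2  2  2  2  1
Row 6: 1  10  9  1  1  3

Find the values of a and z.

Columns 2 and 5 each multiply to 2160, so every column has product 2160.
Column 3: 6×5×1×2×9 = 540, so the missing entry is 2160 ÷ 540 = 4.
Column 6: 12×12×5×1×3 = 2160, so the missing entry is 2160 ÷ 2160 = 1.

a = 4, z = 1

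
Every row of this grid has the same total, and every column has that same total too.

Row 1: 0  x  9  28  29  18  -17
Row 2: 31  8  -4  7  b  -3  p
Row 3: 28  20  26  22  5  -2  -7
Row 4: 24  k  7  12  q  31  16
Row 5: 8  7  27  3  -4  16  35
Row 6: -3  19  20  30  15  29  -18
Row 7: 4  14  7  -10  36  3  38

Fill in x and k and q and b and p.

Rows 3 and 5 both sum to 92, so that's the common total.
The known cells in row 1 total 67, leaving 92 − 67 = 25 for the blank.
The known cells in column 2 total 93, leaving 92 − 93 = -1 for the blank.
The known cells in row 4 total 89, leaving 92 − 89 = 3 for the blank.
The known cells in column 5 total 84, leaving 92 − 84 = 8 for the blank.
The known cells in row 2 total 47, leaving 92 − 47 = 45 for the blank.

x = 25, k = -1, q = 3, b = 8, p = 45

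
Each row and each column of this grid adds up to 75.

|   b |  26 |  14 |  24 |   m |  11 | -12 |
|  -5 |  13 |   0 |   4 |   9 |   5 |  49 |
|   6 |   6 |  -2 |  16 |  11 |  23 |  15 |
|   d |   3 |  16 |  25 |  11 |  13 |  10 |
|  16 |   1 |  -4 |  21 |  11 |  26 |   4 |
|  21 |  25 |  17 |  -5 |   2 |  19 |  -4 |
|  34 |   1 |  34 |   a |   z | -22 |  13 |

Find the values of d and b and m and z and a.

d = -3, b = 6, m = 6, z = 25, a = -10

The known cells in row 4 total 78, leaving 75 − 78 = -3 for the blank.
The known cells in column 1 total 69, leaving 75 − 69 = 6 for the blank.
The known cells in row 1 total 69, leaving 75 − 69 = 6 for the blank.
The known cells in column 5 total 50, leaving 75 − 50 = 25 for the blank.
The known cells in row 7 total 85, leaving 75 − 85 = -10 for the blank.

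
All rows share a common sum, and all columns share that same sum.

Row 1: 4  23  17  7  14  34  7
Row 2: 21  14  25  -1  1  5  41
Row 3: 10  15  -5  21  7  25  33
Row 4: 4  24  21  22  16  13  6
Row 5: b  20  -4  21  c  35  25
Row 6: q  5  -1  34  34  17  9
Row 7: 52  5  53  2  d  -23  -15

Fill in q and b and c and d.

Rows 1 and 2 both sum to 106, so that's the common total.
Row 6: 5 − 1 + 34 + 34 + 17 + 9 = 98, so its missing entry is 106 − 98 = 8.
Column 1: 4 + 21 + 10 + 4 + 8 + 52 = 99, so its missing entry is 106 − 99 = 7.
Row 5: 7 + 20 − 4 + 21 + 35 + 25 = 104, so its missing entry is 106 − 104 = 2.
Row 7: 52 + 5 + 53 + 2 − 23 − 15 = 74, so its missing entry is 106 − 74 = 32.

q = 8, b = 7, c = 2, d = 32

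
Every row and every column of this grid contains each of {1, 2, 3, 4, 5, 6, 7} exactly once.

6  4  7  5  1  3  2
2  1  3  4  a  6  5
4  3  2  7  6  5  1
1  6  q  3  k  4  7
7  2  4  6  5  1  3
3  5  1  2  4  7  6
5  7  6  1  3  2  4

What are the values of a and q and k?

a = 7, q = 5, k = 2

At (row 4, col 3): column 3 already has {1, 2, 3, 4, 6, 7}, so the value is 5.
For row 4, column 5: row 4 already has {1, 3, 4, 5, 6, 7}; that leaves 2.
At (row 2, col 5): row 2 already has {1, 2, 3, 4, 5, 6}, so the value is 7.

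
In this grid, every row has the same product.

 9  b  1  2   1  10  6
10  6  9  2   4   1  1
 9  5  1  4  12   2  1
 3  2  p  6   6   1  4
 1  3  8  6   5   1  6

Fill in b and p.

b = 4, p = 5

Rows 2 and 5 each multiply to 4320, so every row has product 4320.
Row 1: 9×1×2×1×10×6 = 1080, so the missing entry is 4320 ÷ 1080 = 4.
Row 4: 3×2×6×6×1×4 = 864, so the missing entry is 4320 ÷ 864 = 5.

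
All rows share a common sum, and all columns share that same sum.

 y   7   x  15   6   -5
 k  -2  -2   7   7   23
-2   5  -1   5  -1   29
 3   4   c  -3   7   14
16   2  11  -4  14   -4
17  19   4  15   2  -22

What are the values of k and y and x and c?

Rows 3 and 5 both sum to 35, so that's the common total.
Row 2: -2 − 2 + 7 + 7 + 23 = 33, so its missing entry is 35 − 33 = 2.
Row 4: 3 + 4 − 3 + 7 + 14 = 25, so its missing entry is 35 − 25 = 10.
Column 3: -2 − 1 + 10 + 11 + 4 = 22, so its missing entry is 35 − 22 = 13.
Row 1: 7 + 13 + 15 + 6 − 5 = 36, so its missing entry is 35 − 36 = -1.

k = 2, y = -1, x = 13, c = 10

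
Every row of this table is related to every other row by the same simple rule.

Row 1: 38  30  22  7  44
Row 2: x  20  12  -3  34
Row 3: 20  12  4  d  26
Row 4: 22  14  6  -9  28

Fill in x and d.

x = 28, d = -11

The difference between any two rows is the same in every column — this is an addition table with the headers hidden.
Row 2 minus row 1 is 20 − 30 = -10, so its entry in column 1 is 38 + (-10) = 28.
Row 3 minus row 1 is 12 − 30 = -18, so its entry in column 4 is 7 + (-18) = -11.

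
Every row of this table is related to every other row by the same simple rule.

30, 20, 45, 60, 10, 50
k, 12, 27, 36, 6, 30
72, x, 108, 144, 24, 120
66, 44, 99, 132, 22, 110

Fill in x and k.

Each row is a constant multiple of every other row — this is a multiplication table with the headers hidden.
Row 3 is 108/45 = 12/5 times row 1, so its entry in column 2 is 20 × 12/5 = 48.
Row 2 is 27/45 = 3/5 times row 1, so its entry in column 1 is 30 × 3/5 = 18.

x = 48, k = 18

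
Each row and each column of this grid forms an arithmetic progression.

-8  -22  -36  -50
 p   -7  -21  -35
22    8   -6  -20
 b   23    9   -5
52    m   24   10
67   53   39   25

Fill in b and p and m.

b = 37, p = 7, m = 38

Along each row the entries change by -14 per step; down each column they change by 15.
Row 4: from 23 at column 2, stepping by -14 to column 1 gives 37.
Row 2: from -7 at column 2, stepping by -14 to column 1 gives 7.
Row 5: from 52 at column 1, stepping by -14 to column 2 gives 38.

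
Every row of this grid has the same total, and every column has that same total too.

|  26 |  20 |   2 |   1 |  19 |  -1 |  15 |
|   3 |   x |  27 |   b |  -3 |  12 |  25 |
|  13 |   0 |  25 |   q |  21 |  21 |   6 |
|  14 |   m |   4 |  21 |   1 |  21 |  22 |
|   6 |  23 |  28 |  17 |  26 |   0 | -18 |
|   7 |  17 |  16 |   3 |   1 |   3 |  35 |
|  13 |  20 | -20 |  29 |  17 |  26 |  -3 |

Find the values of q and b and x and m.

Rows 1 and 5 both sum to 82, so that's the common total.
Row 3 has 13 + 0 + 25 + 21 + 21 + 6 = 86; the blank must be 82 − 86 = -4.
Column 4 has 1 − 4 + 21 + 17 + 3 + 29 = 67; the blank must be 82 − 67 = 15.
Row 2 has 3 + 27 + 15 − 3 + 12 + 25 = 79; the blank must be 82 − 79 = 3.
Row 4 has 14 + 4 + 21 + 1 + 21 + 22 = 83; the blank must be 82 − 83 = -1.

q = -4, b = 15, x = 3, m = -1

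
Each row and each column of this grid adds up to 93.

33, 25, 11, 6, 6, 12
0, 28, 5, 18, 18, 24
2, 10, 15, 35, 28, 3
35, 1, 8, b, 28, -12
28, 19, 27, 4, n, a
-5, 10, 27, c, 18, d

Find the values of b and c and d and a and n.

b = 33, c = -3, d = 46, a = 20, n = -5

Column 5: 6 + 18 + 28 + 28 + 18 = 98, so its missing entry is 93 − 98 = -5.
Row 5: 28 + 19 + 27 + 4 − 5 = 73, so its missing entry is 93 − 73 = 20.
Column 6: 12 + 24 + 3 − 12 + 20 = 47, so its missing entry is 93 − 47 = 46.
Row 4: 35 + 1 + 8 + 28 − 12 = 60, so its missing entry is 93 − 60 = 33.
Row 6: -5 + 10 + 27 + 18 + 46 = 96, so its missing entry is 93 − 96 = -3.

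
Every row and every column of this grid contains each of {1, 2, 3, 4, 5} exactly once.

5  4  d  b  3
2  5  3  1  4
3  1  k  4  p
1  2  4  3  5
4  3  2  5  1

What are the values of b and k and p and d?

b = 2, k = 5, p = 2, d = 1

For row 1, column 4: column 4 already has {1, 3, 4, 5}; that leaves 2.
For row 1, column 3: row 1 already has {2, 3, 4, 5}; that leaves 1.
For row 3, column 5: column 5 already has {1, 3, 4, 5}; that leaves 2.
For row 3, column 3: row 3 already has {1, 2, 3, 4}; that leaves 5.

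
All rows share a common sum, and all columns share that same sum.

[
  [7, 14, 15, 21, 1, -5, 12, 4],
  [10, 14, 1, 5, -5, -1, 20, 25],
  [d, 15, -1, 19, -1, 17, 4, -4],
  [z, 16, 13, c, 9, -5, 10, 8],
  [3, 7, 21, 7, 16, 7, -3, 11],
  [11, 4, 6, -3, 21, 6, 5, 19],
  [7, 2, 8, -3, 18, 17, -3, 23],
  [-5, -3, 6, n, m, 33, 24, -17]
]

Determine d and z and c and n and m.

d = 20, z = 16, c = 2, n = 21, m = 10

Rows 1 and 2 both sum to 69, so that's the common total.
The known cells in column 5 total 59, leaving 69 − 59 = 10 for the blank.
The known cells in row 3 total 49, leaving 69 − 49 = 20 for the blank.
The known cells in row 8 total 48, leaving 69 − 48 = 21 for the blank.
The known cells in column 1 total 53, leaving 69 − 53 = 16 for the blank.
The known cells in row 4 total 67, leaving 69 − 67 = 2 for the blank.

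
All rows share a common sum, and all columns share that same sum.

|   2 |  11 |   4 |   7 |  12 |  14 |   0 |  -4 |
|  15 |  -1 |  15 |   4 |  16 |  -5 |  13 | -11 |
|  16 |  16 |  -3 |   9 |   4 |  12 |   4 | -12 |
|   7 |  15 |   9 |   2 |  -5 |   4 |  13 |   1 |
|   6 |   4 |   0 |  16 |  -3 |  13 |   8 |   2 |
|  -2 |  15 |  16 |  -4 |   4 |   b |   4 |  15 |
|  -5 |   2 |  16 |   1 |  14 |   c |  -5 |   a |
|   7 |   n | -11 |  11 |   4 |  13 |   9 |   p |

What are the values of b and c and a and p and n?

b = -2, c = -3, a = 26, p = 29, n = -16

Rows 1 and 2 both sum to 46, so that's the common total.
Row 6 has -2 + 15 + 16 − 4 + 4 + 4 + 15 = 48; the blank must be 46 − 48 = -2.
Column 2 has 11 − 1 + 16 + 15 + 4 + 15 + 2 = 62; the blank must be 46 − 62 = -16.
Row 8 has 7 − 16 − 11 + 11 + 4 + 13 + 9 = 17; the blank must be 46 − 17 = 29.
Column 6 has 14 − 5 + 12 + 4 + 13 − 2 + 13 = 49; the blank must be 46 − 49 = -3.
Row 7 has -5 + 2 + 16 + 1 + 14 − 3 − 5 = 20; the blank must be 46 − 20 = 26.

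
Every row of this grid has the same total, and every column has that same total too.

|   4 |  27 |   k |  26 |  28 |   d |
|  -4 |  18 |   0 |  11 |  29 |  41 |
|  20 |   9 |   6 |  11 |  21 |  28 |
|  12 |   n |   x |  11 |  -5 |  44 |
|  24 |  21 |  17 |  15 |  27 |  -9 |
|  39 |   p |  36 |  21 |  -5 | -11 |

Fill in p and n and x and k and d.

p = 15, n = 5, x = 28, k = 8, d = 2

Rows 2 and 3 both sum to 95, so that's the common total.
Row 6 has 39 + 36 + 21 − 5 − 11 = 80; the blank must be 95 − 80 = 15.
Column 2 has 27 + 18 + 9 + 21 + 15 = 90; the blank must be 95 − 90 = 5.
Column 6 has 41 + 28 + 44 − 9 − 11 = 93; the blank must be 95 − 93 = 2.
Row 1 has 4 + 27 + 26 + 28 + 2 = 87; the blank must be 95 − 87 = 8.
Row 4 has 12 + 5 + 11 − 5 + 44 = 67; the blank must be 95 − 67 = 28.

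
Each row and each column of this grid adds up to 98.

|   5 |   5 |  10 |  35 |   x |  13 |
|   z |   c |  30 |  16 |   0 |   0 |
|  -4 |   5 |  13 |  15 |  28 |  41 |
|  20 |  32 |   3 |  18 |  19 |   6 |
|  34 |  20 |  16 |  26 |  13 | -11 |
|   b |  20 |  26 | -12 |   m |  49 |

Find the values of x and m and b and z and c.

x = 30, m = 8, b = 7, z = 36, c = 16

Row 1 has 5 + 5 + 10 + 35 + 13 = 68; the blank must be 98 − 68 = 30.
Column 5 has 30 + 0 + 28 + 19 + 13 = 90; the blank must be 98 − 90 = 8.
Column 2 has 5 + 5 + 32 + 20 + 20 = 82; the blank must be 98 − 82 = 16.
Row 6 has 20 + 26 − 12 + 8 + 49 = 91; the blank must be 98 − 91 = 7.
Row 2 has 16 + 30 + 16 + 0 + 0 = 62; the blank must be 98 − 62 = 36.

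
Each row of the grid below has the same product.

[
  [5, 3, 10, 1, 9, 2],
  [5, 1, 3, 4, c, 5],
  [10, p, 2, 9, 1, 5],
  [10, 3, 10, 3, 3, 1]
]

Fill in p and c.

Rows 1 and 4 each multiply to 2700, so every row has product 2700.
Row 3: 10×2×9×1×5 = 900, so the missing entry is 2700 ÷ 900 = 3.
Row 2: 5×1×3×4×5 = 300, so the missing entry is 2700 ÷ 300 = 9.

p = 3, c = 9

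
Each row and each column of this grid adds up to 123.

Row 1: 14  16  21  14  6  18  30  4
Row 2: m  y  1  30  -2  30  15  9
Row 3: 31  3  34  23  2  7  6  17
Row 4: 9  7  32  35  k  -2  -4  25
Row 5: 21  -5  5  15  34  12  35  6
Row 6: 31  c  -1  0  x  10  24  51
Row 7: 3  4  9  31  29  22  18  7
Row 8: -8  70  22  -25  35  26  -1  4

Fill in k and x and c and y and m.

Row 4 has 9 + 7 + 32 + 35 − 2 − 4 + 25 = 102; the blank must be 123 − 102 = 21.
Column 5 has 6 − 2 + 2 + 21 + 34 + 29 + 35 = 125; the blank must be 123 − 125 = -2.
Row 6 has 31 − 1 + 0 − 2 + 10 + 24 + 51 = 113; the blank must be 123 − 113 = 10.
Column 2 has 16 + 3 + 7 − 5 + 10 + 4 + 70 = 105; the blank must be 123 − 105 = 18.
Row 2 has 18 + 1 + 30 − 2 + 30 + 15 + 9 = 101; the blank must be 123 − 101 = 22.

k = 21, x = -2, c = 10, y = 18, m = 22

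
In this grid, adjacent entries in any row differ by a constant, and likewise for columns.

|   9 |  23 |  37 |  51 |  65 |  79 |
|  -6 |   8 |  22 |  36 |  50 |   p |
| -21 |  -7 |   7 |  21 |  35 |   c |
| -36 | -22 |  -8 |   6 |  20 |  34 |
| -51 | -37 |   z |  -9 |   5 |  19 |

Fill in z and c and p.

Along each row the entries change by 14 per step; down each column they change by -15.
Row 5: from -51 at column 1, stepping by 14 to column 3 gives -23.
Row 3: from -21 at column 1, stepping by 14 to column 6 gives 49.
Row 2: from -6 at column 1, stepping by 14 to column 6 gives 64.

z = -23, c = 49, p = 64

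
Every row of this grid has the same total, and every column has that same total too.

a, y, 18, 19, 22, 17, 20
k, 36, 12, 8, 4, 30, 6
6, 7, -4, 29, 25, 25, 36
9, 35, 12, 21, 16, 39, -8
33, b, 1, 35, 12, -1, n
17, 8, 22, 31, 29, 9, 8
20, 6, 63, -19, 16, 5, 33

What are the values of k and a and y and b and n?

k = 28, a = 11, y = 17, b = 15, n = 29

Rows 3 and 4 both sum to 124, so that's the common total.
Column 7 has 20 + 6 + 36 − 8 + 8 + 33 = 95; the blank must be 124 − 95 = 29.
Row 2 has 36 + 12 + 8 + 4 + 30 + 6 = 96; the blank must be 124 − 96 = 28.
Column 1 has 28 + 6 + 9 + 33 + 17 + 20 = 113; the blank must be 124 − 113 = 11.
Row 1 has 11 + 18 + 19 + 22 + 17 + 20 = 107; the blank must be 124 − 107 = 17.
Row 5 has 33 + 1 + 35 + 12 − 1 + 29 = 109; the blank must be 124 − 109 = 15.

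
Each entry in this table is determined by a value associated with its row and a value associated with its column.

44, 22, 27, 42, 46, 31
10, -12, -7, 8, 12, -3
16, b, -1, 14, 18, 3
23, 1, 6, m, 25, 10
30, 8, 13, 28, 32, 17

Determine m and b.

The difference between any two rows is the same in every column — this is an addition table with the headers hidden.
Row 4 minus row 1 is 25 − 46 = -21, so its entry in column 4 is 42 + (-21) = 21.
Row 3 minus row 1 is 18 − 46 = -28, so its entry in column 2 is 22 + (-28) = -6.

m = 21, b = -6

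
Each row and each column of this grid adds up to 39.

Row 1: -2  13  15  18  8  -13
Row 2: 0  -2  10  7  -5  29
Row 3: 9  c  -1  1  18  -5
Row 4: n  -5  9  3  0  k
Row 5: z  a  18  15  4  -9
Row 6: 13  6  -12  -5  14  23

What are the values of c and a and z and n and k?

Row 3: 9 − 1 + 1 + 18 − 5 = 22, so its missing entry is 39 − 22 = 17.
Column 2: 13 − 2 + 17 − 5 + 6 = 29, so its missing entry is 39 − 29 = 10.
Row 5: 10 + 18 + 15 + 4 − 9 = 38, so its missing entry is 39 − 38 = 1.
Column 1: -2 + 0 + 9 + 1 + 13 = 21, so its missing entry is 39 − 21 = 18.
Row 4: 18 − 5 + 9 + 3 + 0 = 25, so its missing entry is 39 − 25 = 14.

c = 17, a = 10, z = 1, n = 18, k = 14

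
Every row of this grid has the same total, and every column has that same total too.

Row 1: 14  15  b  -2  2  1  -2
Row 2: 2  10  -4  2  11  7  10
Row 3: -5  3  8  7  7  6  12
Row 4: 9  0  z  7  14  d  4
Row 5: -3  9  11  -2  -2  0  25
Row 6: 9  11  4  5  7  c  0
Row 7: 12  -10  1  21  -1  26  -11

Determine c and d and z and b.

Rows 2 and 3 both sum to 38, so that's the common total.
The known cells in row 6 total 36, leaving 38 − 36 = 2 for the blank.
The known cells in column 6 total 42, leaving 38 − 42 = -4 for the blank.
The known cells in row 4 total 30, leaving 38 − 30 = 8 for the blank.
The known cells in row 1 total 28, leaving 38 − 28 = 10 for the blank.

c = 2, d = -4, z = 8, b = 10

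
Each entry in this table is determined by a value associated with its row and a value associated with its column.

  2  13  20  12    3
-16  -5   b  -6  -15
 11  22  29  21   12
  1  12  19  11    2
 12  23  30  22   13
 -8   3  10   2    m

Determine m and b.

The difference between any two rows is the same in every column — this is an addition table with the headers hidden.
Row 6 minus row 1 is -8 − 2 = -10, so its entry in column 5 is 3 + (-10) = -7.
Row 2 minus row 1 is -16 − 2 = -18, so its entry in column 3 is 20 + (-18) = 2.

m = -7, b = 2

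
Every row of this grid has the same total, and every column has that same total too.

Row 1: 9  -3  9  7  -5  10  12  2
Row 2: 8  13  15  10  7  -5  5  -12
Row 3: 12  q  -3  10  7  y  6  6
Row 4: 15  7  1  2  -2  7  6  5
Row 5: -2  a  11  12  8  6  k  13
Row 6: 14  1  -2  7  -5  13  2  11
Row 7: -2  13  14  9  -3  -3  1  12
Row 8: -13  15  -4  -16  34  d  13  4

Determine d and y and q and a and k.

Rows 1 and 2 both sum to 41, so that's the common total.
Column 7 has 12 + 5 + 6 + 6 + 2 + 1 + 13 = 45; the blank must be 41 − 45 = -4.
Row 8 has -13 + 15 − 4 − 16 + 34 + 13 + 4 = 33; the blank must be 41 − 33 = 8.
Column 6 has 10 − 5 + 7 + 6 + 13 − 3 + 8 = 36; the blank must be 41 − 36 = 5.
Row 3 has 12 − 3 + 10 + 7 + 5 + 6 + 6 = 43; the blank must be 41 − 43 = -2.
Row 5 has -2 + 11 + 12 + 8 + 6 − 4 + 13 = 44; the blank must be 41 − 44 = -3.

d = 8, y = 5, q = -2, a = -3, k = -4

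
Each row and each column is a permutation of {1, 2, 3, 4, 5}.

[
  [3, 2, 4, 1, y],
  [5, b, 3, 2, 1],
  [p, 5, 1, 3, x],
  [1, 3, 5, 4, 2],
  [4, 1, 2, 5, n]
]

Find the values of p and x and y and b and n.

At (row 5, col 5): row 5 already has {1, 2, 4, 5}, so the value is 3.
For row 1, column 5: row 1 already has {1, 2, 3, 4}; that leaves 5.
Cell (3,5): column 5 already has {1, 2, 3, 5} → 4.
Cell (2,2): row 2 already has {1, 2, 3, 5} → 4.
At (row 3, col 1): row 3 already has {1, 3, 4, 5}, so the value is 2.

p = 2, x = 4, y = 5, b = 4, n = 3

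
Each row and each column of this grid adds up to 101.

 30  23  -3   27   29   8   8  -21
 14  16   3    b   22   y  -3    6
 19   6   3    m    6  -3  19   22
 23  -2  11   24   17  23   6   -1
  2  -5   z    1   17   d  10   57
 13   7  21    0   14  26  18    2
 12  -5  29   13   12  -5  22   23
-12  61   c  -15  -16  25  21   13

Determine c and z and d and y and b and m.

c = 24, z = 13, d = 6, y = 21, b = 22, m = 29

Row 3 has 19 + 6 + 3 + 6 − 3 + 19 + 22 = 72; the blank must be 101 − 72 = 29.
Row 8 has -12 + 61 − 15 − 16 + 25 + 21 + 13 = 77; the blank must be 101 − 77 = 24.
Column 3 has -3 + 3 + 3 + 11 + 21 + 29 + 24 = 88; the blank must be 101 − 88 = 13.
Row 5 has 2 − 5 + 13 + 1 + 17 + 10 + 57 = 95; the blank must be 101 − 95 = 6.
Column 6 has 8 − 3 + 23 + 6 + 26 − 5 + 25 = 80; the blank must be 101 − 80 = 21.
Row 2 has 14 + 16 + 3 + 22 + 21 − 3 + 6 = 79; the blank must be 101 − 79 = 22.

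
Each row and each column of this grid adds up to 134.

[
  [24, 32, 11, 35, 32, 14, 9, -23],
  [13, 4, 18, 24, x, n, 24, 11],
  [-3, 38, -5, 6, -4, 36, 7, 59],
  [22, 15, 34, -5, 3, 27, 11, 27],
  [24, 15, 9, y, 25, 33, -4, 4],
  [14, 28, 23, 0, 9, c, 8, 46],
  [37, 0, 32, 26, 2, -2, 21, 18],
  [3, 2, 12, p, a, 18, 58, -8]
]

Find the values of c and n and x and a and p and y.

Row 6: 14 + 28 + 23 + 0 + 9 + 8 + 46 = 128, so its missing entry is 134 − 128 = 6.
Column 6: 14 + 36 + 27 + 33 + 6 − 2 + 18 = 132, so its missing entry is 134 − 132 = 2.
Row 5: 24 + 15 + 9 + 25 + 33 − 4 + 4 = 106, so its missing entry is 134 − 106 = 28.
Row 2: 13 + 4 + 18 + 24 + 2 + 24 + 11 = 96, so its missing entry is 134 − 96 = 38.
Column 5: 32 + 38 − 4 + 3 + 25 + 9 + 2 = 105, so its missing entry is 134 − 105 = 29.
Row 8: 3 + 2 + 12 + 29 + 18 + 58 − 8 = 114, so its missing entry is 134 − 114 = 20.

c = 6, n = 2, x = 38, a = 29, p = 20, y = 28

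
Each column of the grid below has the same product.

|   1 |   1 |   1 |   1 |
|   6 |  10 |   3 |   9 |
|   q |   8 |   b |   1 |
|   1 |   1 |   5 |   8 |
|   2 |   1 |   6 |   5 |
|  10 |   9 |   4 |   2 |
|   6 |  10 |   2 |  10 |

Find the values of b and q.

Columns 2 and 4 each multiply to 7200, so every column has product 7200.
Column 3: 1×3×5×6×4×2 = 720, so the missing entry is 7200 ÷ 720 = 10.
Column 1: 1×6×1×2×10×6 = 720, so the missing entry is 7200 ÷ 720 = 10.

b = 10, q = 10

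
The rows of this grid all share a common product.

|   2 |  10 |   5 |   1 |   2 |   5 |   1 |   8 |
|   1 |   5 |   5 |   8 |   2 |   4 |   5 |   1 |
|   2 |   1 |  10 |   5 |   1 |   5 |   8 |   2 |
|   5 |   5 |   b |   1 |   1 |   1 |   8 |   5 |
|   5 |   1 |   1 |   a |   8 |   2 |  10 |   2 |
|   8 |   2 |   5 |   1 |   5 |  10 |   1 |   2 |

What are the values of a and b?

Rows 2 and 3 each multiply to 8000, so every row has product 8000.
Row 5: 5×1×1×8×2×10×2 = 1600, so the missing entry is 8000 ÷ 1600 = 5.
Row 4: 5×5×1×1×1×8×5 = 1000, so the missing entry is 8000 ÷ 1000 = 8.

a = 5, b = 8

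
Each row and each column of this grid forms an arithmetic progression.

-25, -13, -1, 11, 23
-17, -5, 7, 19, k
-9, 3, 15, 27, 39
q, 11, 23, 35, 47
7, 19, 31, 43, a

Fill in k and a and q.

k = 31, a = 55, q = -1

Along each row the entries change by 12 per step; down each column they change by 8.
Row 2: from -17 at column 1, stepping by 12 to column 5 gives 31.
Row 5: from 7 at column 1, stepping by 12 to column 5 gives 55.
Row 4: from 11 at column 2, stepping by 12 to column 1 gives -1.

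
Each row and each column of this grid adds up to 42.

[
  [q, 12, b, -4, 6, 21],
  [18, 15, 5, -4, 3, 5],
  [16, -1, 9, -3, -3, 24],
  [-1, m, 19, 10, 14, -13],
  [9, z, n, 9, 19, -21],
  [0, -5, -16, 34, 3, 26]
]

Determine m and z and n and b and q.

m = 13, z = 8, n = 18, b = 7, q = 0

The known cells in column 1 total 42, leaving 42 − 42 = 0 for the blank.
The known cells in row 4 total 29, leaving 42 − 29 = 13 for the blank.
The known cells in row 1 total 35, leaving 42 − 35 = 7 for the blank.
The known cells in column 3 total 24, leaving 42 − 24 = 18 for the blank.
The known cells in row 5 total 34, leaving 42 − 34 = 8 for the blank.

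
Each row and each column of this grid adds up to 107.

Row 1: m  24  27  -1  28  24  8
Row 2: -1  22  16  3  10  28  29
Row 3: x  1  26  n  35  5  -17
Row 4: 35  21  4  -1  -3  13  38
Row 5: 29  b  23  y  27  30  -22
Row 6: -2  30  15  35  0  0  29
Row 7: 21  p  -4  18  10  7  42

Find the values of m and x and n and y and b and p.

Row 1 has 24 + 27 − 1 + 28 + 24 + 8 = 110; the blank must be 107 − 110 = -3.
Row 7 has 21 − 4 + 18 + 10 + 7 + 42 = 94; the blank must be 107 − 94 = 13.
Column 1 has -3 − 1 + 35 + 29 − 2 + 21 = 79; the blank must be 107 − 79 = 28.
Row 3 has 28 + 1 + 26 + 35 + 5 − 17 = 78; the blank must be 107 − 78 = 29.
Column 4 has -1 + 3 + 29 − 1 + 35 + 18 = 83; the blank must be 107 − 83 = 24.
Row 5 has 29 + 23 + 24 + 27 + 30 − 22 = 111; the blank must be 107 − 111 = -4.

m = -3, x = 28, n = 29, y = 24, b = -4, p = 13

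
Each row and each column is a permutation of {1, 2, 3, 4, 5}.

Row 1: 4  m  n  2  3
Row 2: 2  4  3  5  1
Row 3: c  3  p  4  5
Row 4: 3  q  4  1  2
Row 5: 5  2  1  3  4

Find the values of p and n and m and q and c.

For row 4, column 2: row 4 already has {1, 2, 3, 4}; that leaves 5.
For row 1, column 2: column 2 already has {2, 3, 4, 5}; that leaves 1.
At (row 3, col 1): column 1 already has {2, 3, 4, 5}, so the value is 1.
Cell (1,3): row 1 already has {1, 2, 3, 4} → 5.
Cell (3,3): row 3 already has {1, 3, 4, 5} → 2.

p = 2, n = 5, m = 1, q = 5, c = 1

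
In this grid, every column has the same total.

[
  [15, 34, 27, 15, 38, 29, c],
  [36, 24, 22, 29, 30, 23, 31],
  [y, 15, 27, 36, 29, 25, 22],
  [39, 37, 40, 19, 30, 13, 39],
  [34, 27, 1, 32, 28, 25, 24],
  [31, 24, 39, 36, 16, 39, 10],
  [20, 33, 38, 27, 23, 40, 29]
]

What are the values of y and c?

y = 19, c = 39

Column 5 sums to 194 and so does column 6; that's the common total.
In column 1 the known cells total 175, leaving 194 − 175 = 19.
In column 7 the known cells total 155, leaving 194 − 155 = 39.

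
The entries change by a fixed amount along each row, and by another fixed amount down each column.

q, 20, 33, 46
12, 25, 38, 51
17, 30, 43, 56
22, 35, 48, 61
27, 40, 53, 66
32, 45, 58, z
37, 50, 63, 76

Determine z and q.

Along each row the entries change by 13 per step; down each column they change by 5.
Row 6: from 32 at column 1, stepping by 13 to column 4 gives 71.
Row 1: from 20 at column 2, stepping by 13 to column 1 gives 7.

z = 71, q = 7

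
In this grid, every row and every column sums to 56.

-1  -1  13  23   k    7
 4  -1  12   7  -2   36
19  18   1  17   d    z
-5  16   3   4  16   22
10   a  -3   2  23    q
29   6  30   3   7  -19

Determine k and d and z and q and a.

The known cells in row 1 total 41, leaving 56 − 41 = 15 for the blank.
The known cells in column 5 total 59, leaving 56 − 59 = -3 for the blank.
The known cells in row 3 total 52, leaving 56 − 52 = 4 for the blank.
The known cells in column 6 total 50, leaving 56 − 50 = 6 for the blank.
The known cells in row 5 total 38, leaving 56 − 38 = 18 for the blank.

k = 15, d = -3, z = 4, q = 6, a = 18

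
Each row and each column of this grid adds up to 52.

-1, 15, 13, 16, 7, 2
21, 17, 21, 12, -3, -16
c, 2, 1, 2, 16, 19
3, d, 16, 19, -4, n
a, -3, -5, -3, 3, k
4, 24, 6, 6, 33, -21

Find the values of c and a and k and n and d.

c = 12, a = 13, k = 47, n = 21, d = -3

Column 2 has 15 + 17 + 2 − 3 + 24 = 55; the blank must be 52 − 55 = -3.
Row 3 has 2 + 1 + 2 + 16 + 19 = 40; the blank must be 52 − 40 = 12.
Column 1 has -1 + 21 + 12 + 3 + 4 = 39; the blank must be 52 − 39 = 13.
Row 5 has 13 − 3 − 5 − 3 + 3 = 5; the blank must be 52 − 5 = 47.
Row 4 has 3 − 3 + 16 + 19 − 4 = 31; the blank must be 52 − 31 = 21.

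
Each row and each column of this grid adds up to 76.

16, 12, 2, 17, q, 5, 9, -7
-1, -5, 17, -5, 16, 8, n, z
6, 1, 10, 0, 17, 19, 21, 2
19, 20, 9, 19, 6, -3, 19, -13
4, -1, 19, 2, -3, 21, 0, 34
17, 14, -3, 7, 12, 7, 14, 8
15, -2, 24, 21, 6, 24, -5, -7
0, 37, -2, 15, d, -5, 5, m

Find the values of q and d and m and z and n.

Row 1 has 16 + 12 + 2 + 17 + 5 + 9 − 7 = 54; the blank must be 76 − 54 = 22.
Column 5 has 22 + 16 + 17 + 6 − 3 + 12 + 6 = 76; the blank must be 76 − 76 = 0.
Row 8 has 0 + 37 − 2 + 15 + 0 − 5 + 5 = 50; the blank must be 76 − 50 = 26.
Column 8 has -7 + 2 − 13 + 34 + 8 − 7 + 26 = 43; the blank must be 76 − 43 = 33.
Row 2 has -1 − 5 + 17 − 5 + 16 + 8 + 33 = 63; the blank must be 76 − 63 = 13.

q = 22, d = 0, m = 26, z = 33, n = 13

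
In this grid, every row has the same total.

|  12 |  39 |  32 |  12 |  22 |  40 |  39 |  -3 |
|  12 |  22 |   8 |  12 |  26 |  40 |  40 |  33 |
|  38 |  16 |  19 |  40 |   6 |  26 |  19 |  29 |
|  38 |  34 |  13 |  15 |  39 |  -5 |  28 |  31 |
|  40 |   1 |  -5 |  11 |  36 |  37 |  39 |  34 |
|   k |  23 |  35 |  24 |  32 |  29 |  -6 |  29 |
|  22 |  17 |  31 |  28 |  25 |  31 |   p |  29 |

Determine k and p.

The complete rows each total 193.
Row 6 is missing 193 − 166 = 27 (since 23 + 35 + 24 + 32 + 29 − 6 + 29 = 166).
Row 7 is missing 193 − 183 = 10 (since 22 + 17 + 31 + 28 + 25 + 31 + 29 = 183).

k = 27, p = 10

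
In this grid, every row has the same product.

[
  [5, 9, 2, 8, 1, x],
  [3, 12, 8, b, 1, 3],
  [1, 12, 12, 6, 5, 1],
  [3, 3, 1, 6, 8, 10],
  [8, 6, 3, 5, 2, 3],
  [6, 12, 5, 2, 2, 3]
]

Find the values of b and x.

b = 5, x = 6

Rows 3 and 4 each multiply to 4320, so every row has product 4320.
Row 2: 3×12×8×1×3 = 864, so the missing entry is 4320 ÷ 864 = 5.
Row 1: 5×9×2×8×1 = 720, so the missing entry is 4320 ÷ 720 = 6.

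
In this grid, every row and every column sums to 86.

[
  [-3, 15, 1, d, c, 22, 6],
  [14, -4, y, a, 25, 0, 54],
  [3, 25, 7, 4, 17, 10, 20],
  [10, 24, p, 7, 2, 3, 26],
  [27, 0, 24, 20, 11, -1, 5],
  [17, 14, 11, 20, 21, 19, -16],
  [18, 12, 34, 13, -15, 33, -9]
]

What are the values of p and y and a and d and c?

Column 5: 25 + 17 + 2 + 11 + 21 − 15 = 61, so its missing entry is 86 − 61 = 25.
Row 1: -3 + 15 + 1 + 25 + 22 + 6 = 66, so its missing entry is 86 − 66 = 20.
Row 4: 10 + 24 + 7 + 2 + 3 + 26 = 72, so its missing entry is 86 − 72 = 14.
Column 3: 1 + 7 + 14 + 24 + 11 + 34 = 91, so its missing entry is 86 − 91 = -5.
Row 2: 14 − 4 − 5 + 25 + 0 + 54 = 84, so its missing entry is 86 − 84 = 2.

p = 14, y = -5, a = 2, d = 20, c = 25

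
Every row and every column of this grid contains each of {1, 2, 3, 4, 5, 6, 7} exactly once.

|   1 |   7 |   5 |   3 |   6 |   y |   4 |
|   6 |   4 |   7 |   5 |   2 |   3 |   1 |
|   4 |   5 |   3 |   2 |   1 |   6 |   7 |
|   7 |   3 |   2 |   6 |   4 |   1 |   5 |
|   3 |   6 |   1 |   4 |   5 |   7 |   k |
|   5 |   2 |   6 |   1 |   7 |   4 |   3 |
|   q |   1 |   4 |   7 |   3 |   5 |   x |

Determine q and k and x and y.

At (row 5, col 7): row 5 already has {1, 3, 4, 5, 6, 7}, so the value is 2.
Cell (7,7): column 7 already has {1, 2, 3, 4, 5, 7} → 6.
At (row 1, col 6): row 1 already has {1, 3, 4, 5, 6, 7}, so the value is 2.
For row 7, column 1: row 7 already has {1, 3, 4, 5, 6, 7}; that leaves 2.

q = 2, k = 2, x = 6, y = 2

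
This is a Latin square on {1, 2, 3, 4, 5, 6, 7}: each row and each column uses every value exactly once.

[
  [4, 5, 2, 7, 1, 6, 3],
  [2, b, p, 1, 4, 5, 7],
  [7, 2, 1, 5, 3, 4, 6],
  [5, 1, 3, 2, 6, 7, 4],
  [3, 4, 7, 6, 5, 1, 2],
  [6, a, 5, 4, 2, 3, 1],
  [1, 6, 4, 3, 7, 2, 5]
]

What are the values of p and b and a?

p = 6, b = 3, a = 7

For row 2, column 3: column 3 already has {1, 2, 3, 4, 5, 7}; that leaves 6.
At (row 2, col 2): row 2 already has {1, 2, 4, 5, 6, 7}, so the value is 3.
Cell (6,2): row 6 already has {1, 2, 3, 4, 5, 6} → 7.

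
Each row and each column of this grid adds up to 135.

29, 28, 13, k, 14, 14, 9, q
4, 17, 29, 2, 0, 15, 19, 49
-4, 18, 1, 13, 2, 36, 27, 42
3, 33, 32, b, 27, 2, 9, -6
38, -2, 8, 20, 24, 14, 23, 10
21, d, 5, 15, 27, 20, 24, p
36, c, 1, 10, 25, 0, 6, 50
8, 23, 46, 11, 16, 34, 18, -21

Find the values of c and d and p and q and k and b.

Row 7: 36 + 1 + 10 + 25 + 0 + 6 + 50 = 128, so its missing entry is 135 − 128 = 7.
Column 2: 28 + 17 + 18 + 33 − 2 + 7 + 23 = 124, so its missing entry is 135 − 124 = 11.
Row 6: 21 + 11 + 5 + 15 + 27 + 20 + 24 = 123, so its missing entry is 135 − 123 = 12.
Column 8: 49 + 42 − 6 + 10 + 12 + 50 − 21 = 136, so its missing entry is 135 − 136 = -1.
Row 1: 29 + 28 + 13 + 14 + 14 + 9 − 1 = 106, so its missing entry is 135 − 106 = 29.
Row 4: 3 + 33 + 32 + 27 + 2 + 9 − 6 = 100, so its missing entry is 135 − 100 = 35.

c = 7, d = 11, p = 12, q = -1, k = 29, b = 35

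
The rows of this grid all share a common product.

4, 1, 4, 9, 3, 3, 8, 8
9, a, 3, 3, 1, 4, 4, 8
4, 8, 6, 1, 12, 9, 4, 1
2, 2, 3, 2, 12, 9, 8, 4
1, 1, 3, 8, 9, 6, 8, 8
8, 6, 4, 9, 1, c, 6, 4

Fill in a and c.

a = 8, c = 2

Rows 1 and 5 each multiply to 82944, so every row has product 82944.
Row 2: 9×3×3×1×4×4×8 = 10368, so the missing entry is 82944 ÷ 10368 = 8.
Row 6: 8×6×4×9×1×6×4 = 41472, so the missing entry is 82944 ÷ 41472 = 2.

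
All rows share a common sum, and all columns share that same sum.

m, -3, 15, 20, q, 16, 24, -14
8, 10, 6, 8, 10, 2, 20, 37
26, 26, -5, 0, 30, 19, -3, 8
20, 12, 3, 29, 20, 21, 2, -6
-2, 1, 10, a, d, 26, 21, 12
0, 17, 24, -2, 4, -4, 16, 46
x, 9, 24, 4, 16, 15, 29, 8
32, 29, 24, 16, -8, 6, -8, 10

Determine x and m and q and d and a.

x = -4, m = 21, q = 22, d = 7, a = 26

Rows 2 and 3 both sum to 101, so that's the common total.
Column 4: 20 + 8 + 0 + 29 − 2 + 4 + 16 = 75, so its missing entry is 101 − 75 = 26.
Row 5: -2 + 1 + 10 + 26 + 26 + 21 + 12 = 94, so its missing entry is 101 − 94 = 7.
Column 5: 10 + 30 + 20 + 7 + 4 + 16 − 8 = 79, so its missing entry is 101 − 79 = 22.
Row 1: -3 + 15 + 20 + 22 + 16 + 24 − 14 = 80, so its missing entry is 101 − 80 = 21.
Row 7: 9 + 24 + 4 + 16 + 15 + 29 + 8 = 105, so its missing entry is 101 − 105 = -4.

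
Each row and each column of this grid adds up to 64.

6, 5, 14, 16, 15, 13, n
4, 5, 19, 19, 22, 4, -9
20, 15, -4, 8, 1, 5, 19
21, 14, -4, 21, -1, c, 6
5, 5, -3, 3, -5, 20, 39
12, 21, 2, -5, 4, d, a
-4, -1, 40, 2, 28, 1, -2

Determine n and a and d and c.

n = -5, a = 16, d = 14, c = 7

Row 4: 21 + 14 − 4 + 21 − 1 + 6 = 57, so its missing entry is 64 − 57 = 7.
Column 6: 13 + 4 + 5 + 7 + 20 + 1 = 50, so its missing entry is 64 − 50 = 14.
Row 6: 12 + 21 + 2 − 5 + 4 + 14 = 48, so its missing entry is 64 − 48 = 16.
Row 1: 6 + 5 + 14 + 16 + 15 + 13 = 69, so its missing entry is 64 − 69 = -5.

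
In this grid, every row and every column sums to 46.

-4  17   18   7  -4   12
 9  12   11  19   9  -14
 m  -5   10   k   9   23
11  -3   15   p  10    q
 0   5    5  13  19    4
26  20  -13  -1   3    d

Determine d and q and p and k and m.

The known cells in row 6 total 35, leaving 46 − 35 = 11 for the blank.
The known cells in column 1 total 42, leaving 46 − 42 = 4 for the blank.
The known cells in row 3 total 41, leaving 46 − 41 = 5 for the blank.
The known cells in column 4 total 43, leaving 46 − 43 = 3 for the blank.
The known cells in row 4 total 36, leaving 46 − 36 = 10 for the blank.

d = 11, q = 10, p = 3, k = 5, m = 4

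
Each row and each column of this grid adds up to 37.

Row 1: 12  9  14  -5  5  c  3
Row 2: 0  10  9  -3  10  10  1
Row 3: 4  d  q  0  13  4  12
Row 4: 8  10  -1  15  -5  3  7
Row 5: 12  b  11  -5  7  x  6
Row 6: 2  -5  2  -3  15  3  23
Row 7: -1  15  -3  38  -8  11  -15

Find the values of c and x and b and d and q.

Row 1 has 12 + 9 + 14 − 5 + 5 + 3 = 38; the blank must be 37 − 38 = -1.
Column 6 has -1 + 10 + 4 + 3 + 3 + 11 = 30; the blank must be 37 − 30 = 7.
Column 3 has 14 + 9 − 1 + 11 + 2 − 3 = 32; the blank must be 37 − 32 = 5.
Row 3 has 4 + 5 + 0 + 13 + 4 + 12 = 38; the blank must be 37 − 38 = -1.
Row 5 has 12 + 11 − 5 + 7 + 7 + 6 = 38; the blank must be 37 − 38 = -1.

c = -1, x = 7, b = -1, d = -1, q = 5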